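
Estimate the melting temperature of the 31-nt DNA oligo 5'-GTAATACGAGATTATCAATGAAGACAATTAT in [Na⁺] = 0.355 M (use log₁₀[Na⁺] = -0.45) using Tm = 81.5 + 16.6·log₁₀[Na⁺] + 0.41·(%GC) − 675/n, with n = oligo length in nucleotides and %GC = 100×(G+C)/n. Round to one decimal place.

62.8°C

Length n = 31. A=14, G=5, T=9, C=3
G+C = 8, so %GC = 8/31 × 100 = 25.806%
Salt term: 16.6 × (-0.45) = -7.47
GC term: 0.41 × 25.806 = 10.58; length term: −675/31 = −21.774
Tm = 81.5 + (-7.47) + 10.58 − 21.774 = 62.836 → 62.8°C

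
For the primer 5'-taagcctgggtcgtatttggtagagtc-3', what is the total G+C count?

Scanning the sequence gives G=9, C=4, A=5, T=9.
G+C = 9 + 4 = 13

13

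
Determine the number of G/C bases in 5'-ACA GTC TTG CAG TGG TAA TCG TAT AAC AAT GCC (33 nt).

14

Counting bases: T=9, A=10, G=7, C=7
Total G or C: 7 + 7 = 14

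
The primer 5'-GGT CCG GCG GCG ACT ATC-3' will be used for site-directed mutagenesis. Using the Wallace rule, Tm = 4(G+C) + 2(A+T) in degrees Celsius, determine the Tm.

Scanning the sequence gives T=3, A=2, G=7, C=6.
AT pairs contribute 5, GC pairs contribute 13.
Tm = 2×5 + 4×13 = 62°C

62°C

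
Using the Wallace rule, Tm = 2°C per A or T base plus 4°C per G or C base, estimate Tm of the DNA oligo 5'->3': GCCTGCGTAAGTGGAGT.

Scanning the sequence gives A=3, T=4, G=7, C=3.
AT pairs contribute 7, GC pairs contribute 10.
Tm = 2×7 + 4×10 = 54°C

54°C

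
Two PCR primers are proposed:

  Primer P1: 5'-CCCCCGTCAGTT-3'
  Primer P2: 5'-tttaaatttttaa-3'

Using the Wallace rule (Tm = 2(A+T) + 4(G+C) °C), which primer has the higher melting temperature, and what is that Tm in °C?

Primer P1, 40°C

Primer P1: A+T=4, G+C=8 → Tm = 2(4)+4(8) = 40°C
Primer P2: A+T=13, G+C=0 → Tm = 2(13)+4(0) = 26°C
40°C vs 26°C → primer P1 is higher.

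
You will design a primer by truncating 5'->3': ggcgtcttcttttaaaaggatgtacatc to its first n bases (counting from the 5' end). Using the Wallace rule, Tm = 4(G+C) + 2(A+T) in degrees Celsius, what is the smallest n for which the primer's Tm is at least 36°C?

First 11 bases: GGCGTCTTCTT → Tm = 34°C (< 36°C)
First 12 bases: GGCGTCTTCTTT → Tm = 36°C (≥ 36°C)
Each additional base adds 2°C (A/T) or 4°C (G/C), so Tm is non-decreasing in n; n = 12 is the first length to reach 36°C.

n = 12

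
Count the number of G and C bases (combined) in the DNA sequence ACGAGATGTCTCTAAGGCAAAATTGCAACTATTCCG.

Scanning the sequence gives A=12, C=8, T=9, G=7.
Total G or C: 7 + 8 = 15

15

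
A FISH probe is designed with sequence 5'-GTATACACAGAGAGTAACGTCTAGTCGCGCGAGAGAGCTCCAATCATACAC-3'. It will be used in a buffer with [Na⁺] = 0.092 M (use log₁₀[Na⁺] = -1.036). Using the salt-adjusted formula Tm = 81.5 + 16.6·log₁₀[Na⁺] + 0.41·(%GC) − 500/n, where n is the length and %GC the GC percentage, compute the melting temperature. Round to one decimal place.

Length n = 51. Base counts: A=17, C=13, T=9, G=12
G+C = 25, so %GC = 25/51 × 100 = 49.02%
Salt term: 16.6 × (-1.036) = -17.198
GC term: 0.41 × 49.02 = 20.098; length term: −500/51 = −9.804
Tm = 81.5 + (-17.198) + 20.098 − 9.804 = 74.596 → 74.6°C

74.6°C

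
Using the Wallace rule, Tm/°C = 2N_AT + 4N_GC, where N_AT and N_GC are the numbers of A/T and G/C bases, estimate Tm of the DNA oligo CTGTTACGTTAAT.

34°C

Base counts: A=3, T=6, G=2, C=2
A+T = 9, G+C = 4
Tm = 2×9 + 4×4 = 34°C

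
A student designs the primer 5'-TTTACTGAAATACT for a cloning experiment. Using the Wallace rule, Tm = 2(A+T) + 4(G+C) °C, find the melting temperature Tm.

34°C

Base counts: A=5, G=1, C=2, T=6
So N_AT = 11 and N_GC = 3.
Tm = 2(11) + 4(3) = 22 + 12 = 34°C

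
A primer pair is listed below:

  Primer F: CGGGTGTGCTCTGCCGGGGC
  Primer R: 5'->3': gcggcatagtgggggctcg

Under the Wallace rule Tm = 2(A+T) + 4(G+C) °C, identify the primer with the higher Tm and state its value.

Primer F: A+T=4, G+C=16 → Tm = 2(4)+4(16) = 72°C
Primer R: A+T=5, G+C=14 → Tm = 2(5)+4(14) = 66°C
72°C vs 66°C → primer F is higher.

Primer F, 72°C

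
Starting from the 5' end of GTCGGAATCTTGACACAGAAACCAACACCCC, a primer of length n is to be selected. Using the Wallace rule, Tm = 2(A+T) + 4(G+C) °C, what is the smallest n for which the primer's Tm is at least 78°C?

First 26 bases: GTCGGAATCTTGACACAGAAACCAAC → Tm = 76°C (< 78°C)
First 27 bases: GTCGGAATCTTGACACAGAAACCAACA → Tm = 78°C (≥ 78°C)
Since every base adds ≥2°C, Tm only increases with n, so the threshold is first crossed at n = 27.

n = 27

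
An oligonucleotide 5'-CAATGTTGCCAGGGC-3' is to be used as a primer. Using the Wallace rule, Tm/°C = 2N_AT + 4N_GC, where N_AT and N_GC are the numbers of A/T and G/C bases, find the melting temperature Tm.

48°C

Scanning the sequence gives A=3, T=3, C=4, G=5.
AT pairs contribute 6, GC pairs contribute 9.
Tm = 2×6 + 4×9 = 48°C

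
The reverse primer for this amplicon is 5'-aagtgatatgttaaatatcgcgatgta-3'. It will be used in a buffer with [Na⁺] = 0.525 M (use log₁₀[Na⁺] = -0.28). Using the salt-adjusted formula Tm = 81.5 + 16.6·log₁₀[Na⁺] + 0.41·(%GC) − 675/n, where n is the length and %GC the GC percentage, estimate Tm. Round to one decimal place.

Length n = 27. Base counts: G=6, T=9, A=10, C=2
G+C = 8, so %GC = 8/27 × 100 = 29.63%
Salt term: 16.6 × (-0.28) = -4.648
GC term: 0.41 × 29.63 = 12.148; length term: −675/27 = −25
Tm = 81.5 + (-4.648) + 12.148 − 25 = 64 → 64.0°C

64.0°C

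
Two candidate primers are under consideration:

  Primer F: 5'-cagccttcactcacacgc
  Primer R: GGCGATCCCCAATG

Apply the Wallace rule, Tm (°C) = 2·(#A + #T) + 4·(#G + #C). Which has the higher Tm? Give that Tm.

Primer F: A+T=7, G+C=11 → Tm = 2(7)+4(11) = 58°C
Primer R: A+T=5, G+C=9 → Tm = 2(5)+4(9) = 46°C
58°C vs 46°C → primer F is higher.

Primer F, 58°C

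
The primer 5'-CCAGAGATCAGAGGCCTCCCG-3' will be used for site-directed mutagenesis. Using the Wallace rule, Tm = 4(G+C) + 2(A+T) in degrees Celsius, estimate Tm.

70°C

Counting bases: A=5, G=6, T=2, C=8
AT pairs contribute 7, GC pairs contribute 14.
Tm = 4·14 + 2·7 = 56 + 14 = 70°C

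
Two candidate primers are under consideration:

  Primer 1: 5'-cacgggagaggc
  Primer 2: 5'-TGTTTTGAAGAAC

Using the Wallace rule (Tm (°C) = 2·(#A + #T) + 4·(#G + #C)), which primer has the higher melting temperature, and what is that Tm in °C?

Primer 1: A+T=3, G+C=9 → Tm = 2(3)+4(9) = 42°C
Primer 2: A+T=9, G+C=4 → Tm = 2(9)+4(4) = 34°C
42°C vs 34°C → primer 1 is higher.

Primer 1, 42°C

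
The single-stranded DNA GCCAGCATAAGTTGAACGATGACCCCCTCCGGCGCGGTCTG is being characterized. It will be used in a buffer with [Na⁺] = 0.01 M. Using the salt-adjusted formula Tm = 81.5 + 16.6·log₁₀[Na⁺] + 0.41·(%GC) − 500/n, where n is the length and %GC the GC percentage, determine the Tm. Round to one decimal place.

Length n = 41. Counting bases: C=14, G=12, T=7, A=8
G+C = 26, so %GC = 26/41 × 100 = 63.415%
Salt term: 16.6 × (-2) = -33.2
GC term: 0.41 × 63.415 = 26; length term: −500/41 = −12.195
Tm = 81.5 + (-33.2) + 26 − 12.195 = 62.105 → 62.1°C

62.1°C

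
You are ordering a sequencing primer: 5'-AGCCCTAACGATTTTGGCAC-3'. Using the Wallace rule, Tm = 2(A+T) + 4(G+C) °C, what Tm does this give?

Base counts: G=4, T=5, A=5, C=6
AT pairs contribute 10, GC pairs contribute 10.
Tm = 4·10 + 2·10 = 40 + 20 = 60°C

60°C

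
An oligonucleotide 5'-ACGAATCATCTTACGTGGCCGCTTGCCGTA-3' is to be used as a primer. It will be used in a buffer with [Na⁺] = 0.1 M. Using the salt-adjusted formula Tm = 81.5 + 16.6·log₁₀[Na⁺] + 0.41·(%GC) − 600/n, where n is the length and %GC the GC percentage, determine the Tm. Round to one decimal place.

Length n = 30. Scanning the sequence gives G=7, A=6, T=8, C=9.
G+C = 16, so %GC = 16/30 × 100 = 53.333%
Salt term: 16.6 × (-1) = -16.6
GC term: 0.41 × 53.333 = 21.867; length term: −600/30 = −20
Tm = 81.5 + (-16.6) + 21.867 − 20 = 66.767 → 66.8°C

66.8°C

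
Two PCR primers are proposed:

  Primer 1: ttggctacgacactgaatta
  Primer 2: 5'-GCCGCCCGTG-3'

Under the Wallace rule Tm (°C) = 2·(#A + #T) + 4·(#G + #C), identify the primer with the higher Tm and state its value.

Primer 1, 56°C

Primer 1: A+T=12, G+C=8 → Tm = 2(12)+4(8) = 56°C
Primer 2: A+T=1, G+C=9 → Tm = 2(1)+4(9) = 38°C
56°C vs 38°C → primer 1 is higher.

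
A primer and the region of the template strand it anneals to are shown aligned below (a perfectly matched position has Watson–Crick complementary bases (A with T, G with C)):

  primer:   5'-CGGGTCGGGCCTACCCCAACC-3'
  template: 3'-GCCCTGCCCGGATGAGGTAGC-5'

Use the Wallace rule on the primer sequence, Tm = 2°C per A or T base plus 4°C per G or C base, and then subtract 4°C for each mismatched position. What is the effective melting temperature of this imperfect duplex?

Primer base counts: A=3, T=2, G=6, C=10 → A+T=5, G+C=16
Perfect-match Tm = 2(5) + 4(16) = 10 + 64 = 74°C
Mismatches (positions where the bases are not complementary): 4 (at positions 5, 15, 19, 21)
Effective Tm = 74 − 4×4 = 74 − 16 = 58°C

58°C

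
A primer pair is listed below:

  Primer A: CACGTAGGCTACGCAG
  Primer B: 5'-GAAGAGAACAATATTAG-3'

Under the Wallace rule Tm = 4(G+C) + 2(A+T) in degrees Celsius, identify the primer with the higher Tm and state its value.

Primer A: A+T=6, G+C=10 → Tm = 2(6)+4(10) = 52°C
Primer B: A+T=12, G+C=5 → Tm = 2(12)+4(5) = 44°C
52°C vs 44°C → primer A is higher.

Primer A, 52°C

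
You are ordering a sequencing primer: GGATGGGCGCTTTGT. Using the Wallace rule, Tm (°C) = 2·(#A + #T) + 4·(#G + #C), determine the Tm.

Counting bases: C=2, G=7, T=5, A=1
AT pairs contribute 6, GC pairs contribute 9.
Tm = 2(6) + 4(9) = 12 + 36 = 48°C

48°C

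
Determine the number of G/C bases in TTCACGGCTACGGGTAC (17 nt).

Scanning the sequence gives G=5, C=5, T=4, A=3.
G+C = 5 + 5 = 10

10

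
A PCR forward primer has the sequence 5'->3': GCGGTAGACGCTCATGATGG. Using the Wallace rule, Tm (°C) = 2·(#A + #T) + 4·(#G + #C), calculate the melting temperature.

Base counts: A=4, C=4, G=8, T=4
So N_AT = 8 and N_GC = 12.
Tm = 2×8 + 4×12 = 64°C

64°C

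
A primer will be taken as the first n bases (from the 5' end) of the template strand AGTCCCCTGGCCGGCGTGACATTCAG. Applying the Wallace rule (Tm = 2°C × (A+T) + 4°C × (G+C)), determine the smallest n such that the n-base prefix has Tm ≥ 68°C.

First 19 bases: AGTCCCCTGGCCGGCGTGA → Tm = 66°C (< 68°C)
First 20 bases: AGTCCCCTGGCCGGCGTGAC → Tm = 70°C (≥ 68°C)
Since every base adds ≥2°C, Tm only increases with n, so the threshold is first crossed at n = 20.

n = 20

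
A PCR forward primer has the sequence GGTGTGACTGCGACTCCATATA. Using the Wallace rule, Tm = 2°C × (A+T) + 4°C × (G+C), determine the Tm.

66°C

G=6, A=5, T=6, C=5
AT pairs contribute 11, GC pairs contribute 11.
Tm = 4·11 + 2·11 = 44 + 22 = 66°C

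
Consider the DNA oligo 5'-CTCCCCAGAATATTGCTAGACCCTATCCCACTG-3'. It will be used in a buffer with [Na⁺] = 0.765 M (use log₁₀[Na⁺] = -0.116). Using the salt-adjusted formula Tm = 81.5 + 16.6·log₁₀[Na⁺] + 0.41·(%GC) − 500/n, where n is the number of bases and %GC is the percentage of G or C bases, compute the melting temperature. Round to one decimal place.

Length n = 33. A=8, C=13, G=4, T=8
G+C = 17, so %GC = 17/33 × 100 = 51.515%
Salt term: 16.6 × (-0.116) = -1.926
GC term: 0.41 × 51.515 = 21.121; length term: −500/33 = −15.152
Tm = 81.5 + (-1.926) + 21.121 − 15.152 = 85.543 → 85.5°C

85.5°C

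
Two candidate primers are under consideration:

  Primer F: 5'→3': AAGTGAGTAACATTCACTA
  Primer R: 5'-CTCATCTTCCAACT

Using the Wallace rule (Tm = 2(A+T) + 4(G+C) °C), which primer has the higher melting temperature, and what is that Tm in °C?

Primer F: A+T=13, G+C=6 → Tm = 2(13)+4(6) = 50°C
Primer R: A+T=8, G+C=6 → Tm = 2(8)+4(6) = 40°C
50°C vs 40°C → primer F is higher.

Primer F, 50°C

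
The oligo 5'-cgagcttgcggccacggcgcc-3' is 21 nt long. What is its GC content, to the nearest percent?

81%

Base counts: C=9, T=2, A=2, G=8
G+C = 8 + 9 = 17 out of 21 bases
%GC = 17/21 × 100 = 80.95% ≈ 81%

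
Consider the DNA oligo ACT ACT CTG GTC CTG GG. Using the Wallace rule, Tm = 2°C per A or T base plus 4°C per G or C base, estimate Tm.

A=2, G=5, T=5, C=5
So N_AT = 7 and N_GC = 10.
Tm = 2×7 + 4×10 = 54°C

54°C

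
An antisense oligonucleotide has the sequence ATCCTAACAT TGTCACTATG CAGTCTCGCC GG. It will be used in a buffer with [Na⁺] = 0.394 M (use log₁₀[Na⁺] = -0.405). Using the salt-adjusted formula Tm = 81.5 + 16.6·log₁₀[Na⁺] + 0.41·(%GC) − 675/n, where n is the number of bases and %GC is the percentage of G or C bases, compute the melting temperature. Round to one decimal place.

74.2°C

Length n = 32. Counting bases: T=9, C=10, A=7, G=6
G+C = 16, so %GC = 16/32 × 100 = 50%
Salt term: 16.6 × (-0.405) = -6.723
GC term: 0.41 × 50 = 20.5; length term: −675/32 = −21.094
Tm = 81.5 + (-6.723) + 20.5 − 21.094 = 74.183 → 74.2°C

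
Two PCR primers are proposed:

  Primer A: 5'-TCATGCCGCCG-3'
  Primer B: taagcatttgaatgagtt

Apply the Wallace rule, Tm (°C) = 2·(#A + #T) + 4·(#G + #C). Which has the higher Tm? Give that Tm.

Primer B, 46°C

Primer A: A+T=3, G+C=8 → Tm = 2(3)+4(8) = 38°C
Primer B: A+T=13, G+C=5 → Tm = 2(13)+4(5) = 46°C
38°C vs 46°C → primer B is higher.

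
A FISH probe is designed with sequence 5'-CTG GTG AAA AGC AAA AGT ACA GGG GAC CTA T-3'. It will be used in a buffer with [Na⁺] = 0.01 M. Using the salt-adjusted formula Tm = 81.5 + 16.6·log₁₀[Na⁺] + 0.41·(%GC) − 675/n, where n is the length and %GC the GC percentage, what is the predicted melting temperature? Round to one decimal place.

Length n = 31. Scanning the sequence gives G=9, T=5, A=12, C=5.
G+C = 14, so %GC = 14/31 × 100 = 45.161%
Salt term: 16.6 × (-2) = -33.2
GC term: 0.41 × 45.161 = 18.516; length term: −675/31 = −21.774
Tm = 81.5 + (-33.2) + 18.516 − 21.774 = 45.042 → 45.0°C

45.0°C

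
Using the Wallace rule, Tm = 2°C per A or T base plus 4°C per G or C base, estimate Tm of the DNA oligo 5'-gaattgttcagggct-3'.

44°C

Counting bases: T=5, A=3, G=5, C=2
A+T = 8, G+C = 7
Tm = 2(8) + 4(7) = 16 + 28 = 44°C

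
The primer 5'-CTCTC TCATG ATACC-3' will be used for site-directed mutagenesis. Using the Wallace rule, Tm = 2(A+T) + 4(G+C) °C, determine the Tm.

44°C

A=3, G=1, C=6, T=5
So N_AT = 8 and N_GC = 7.
Tm = 2×8 + 4×7 = 44°C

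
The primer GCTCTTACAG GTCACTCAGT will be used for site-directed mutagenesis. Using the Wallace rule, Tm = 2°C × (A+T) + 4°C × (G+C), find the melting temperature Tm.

60°C

Counting bases: A=4, T=6, C=6, G=4
AT pairs contribute 10, GC pairs contribute 10.
Tm = 4·10 + 2·10 = 40 + 20 = 60°C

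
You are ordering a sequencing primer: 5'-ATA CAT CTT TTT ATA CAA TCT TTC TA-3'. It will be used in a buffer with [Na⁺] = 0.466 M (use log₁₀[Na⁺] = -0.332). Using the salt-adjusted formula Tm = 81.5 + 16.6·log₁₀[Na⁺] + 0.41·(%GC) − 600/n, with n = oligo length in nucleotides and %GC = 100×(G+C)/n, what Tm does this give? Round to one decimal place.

Length n = 26. Base counts: C=5, G=0, A=8, T=13
G+C = 5, so %GC = 5/26 × 100 = 19.231%
Salt term: 16.6 × (-0.332) = -5.511
GC term: 0.41 × 19.231 = 7.885; length term: −600/26 = −23.077
Tm = 81.5 + (-5.511) + 7.885 − 23.077 = 60.797 → 60.8°C

60.8°C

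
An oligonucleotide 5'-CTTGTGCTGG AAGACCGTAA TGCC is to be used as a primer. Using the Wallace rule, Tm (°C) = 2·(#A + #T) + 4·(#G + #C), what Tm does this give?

Base counts: G=7, C=6, A=5, T=6
A+T = 11, G+C = 13
Tm = 4·13 + 2·11 = 52 + 22 = 74°C

74°C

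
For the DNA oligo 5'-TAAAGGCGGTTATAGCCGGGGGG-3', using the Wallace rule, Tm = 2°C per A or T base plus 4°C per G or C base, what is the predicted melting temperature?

T=4, A=5, C=3, G=11
So N_AT = 9 and N_GC = 14.
Tm = 4·14 + 2·9 = 56 + 18 = 74°C

74°C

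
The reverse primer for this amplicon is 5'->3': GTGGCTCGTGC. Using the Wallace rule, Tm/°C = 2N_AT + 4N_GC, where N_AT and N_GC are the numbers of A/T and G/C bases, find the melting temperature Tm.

38°C

C=3, T=3, G=5, A=0
So N_AT = 3 and N_GC = 8.
Tm = 2(3) + 4(8) = 6 + 32 = 38°C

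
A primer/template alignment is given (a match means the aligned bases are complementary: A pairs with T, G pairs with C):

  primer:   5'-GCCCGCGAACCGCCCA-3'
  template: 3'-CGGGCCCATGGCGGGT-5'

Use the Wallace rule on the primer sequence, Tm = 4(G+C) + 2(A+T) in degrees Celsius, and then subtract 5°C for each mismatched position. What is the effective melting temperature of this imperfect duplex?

Primer base counts: A=3, T=0, G=4, C=9 → A+T=3, G+C=13
Perfect-match Tm = 2(3) + 4(13) = 6 + 52 = 58°C
Mismatches (positions where the bases are not complementary): 2 (at positions 6, 8)
Effective Tm = 58 − 2×5 = 58 − 10 = 48°C

48°C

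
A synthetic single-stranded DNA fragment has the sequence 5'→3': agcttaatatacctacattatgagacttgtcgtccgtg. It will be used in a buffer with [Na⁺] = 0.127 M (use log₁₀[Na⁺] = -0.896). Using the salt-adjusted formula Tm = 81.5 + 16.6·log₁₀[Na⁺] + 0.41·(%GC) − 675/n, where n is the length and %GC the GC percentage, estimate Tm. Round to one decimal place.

Length n = 38. Base counts: T=13, C=8, A=10, G=7
G+C = 15, so %GC = 15/38 × 100 = 39.474%
Salt term: 16.6 × (-0.896) = -14.874
GC term: 0.41 × 39.474 = 16.184; length term: −675/38 = −17.763
Tm = 81.5 + (-14.874) + 16.184 − 17.763 = 65.047 → 65.0°C

65.0°C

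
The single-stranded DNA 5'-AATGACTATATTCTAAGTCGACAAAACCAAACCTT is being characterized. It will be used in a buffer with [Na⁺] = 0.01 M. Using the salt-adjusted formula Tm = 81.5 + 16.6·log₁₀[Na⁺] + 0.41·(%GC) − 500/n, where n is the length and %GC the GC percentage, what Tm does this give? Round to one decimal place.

46.9°C

Length n = 35. A=15, T=9, G=3, C=8
G+C = 11, so %GC = 11/35 × 100 = 31.429%
Salt term: 16.6 × (-2) = -33.2
GC term: 0.41 × 31.429 = 12.886; length term: −500/35 = −14.286
Tm = 81.5 + (-33.2) + 12.886 − 14.286 = 46.9 → 46.9°C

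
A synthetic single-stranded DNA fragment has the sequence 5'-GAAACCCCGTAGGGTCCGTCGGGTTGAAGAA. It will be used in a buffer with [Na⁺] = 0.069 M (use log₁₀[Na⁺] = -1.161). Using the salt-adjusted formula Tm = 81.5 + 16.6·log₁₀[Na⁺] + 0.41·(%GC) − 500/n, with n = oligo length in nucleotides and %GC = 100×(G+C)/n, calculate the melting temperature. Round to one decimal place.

Length n = 31. Base counts: A=8, G=11, T=5, C=7
G+C = 18, so %GC = 18/31 × 100 = 58.065%
Salt term: 16.6 × (-1.161) = -19.273
GC term: 0.41 × 58.065 = 23.807; length term: −500/31 = −16.129
Tm = 81.5 + (-19.273) + 23.807 − 16.129 = 69.905 → 69.9°C

69.9°C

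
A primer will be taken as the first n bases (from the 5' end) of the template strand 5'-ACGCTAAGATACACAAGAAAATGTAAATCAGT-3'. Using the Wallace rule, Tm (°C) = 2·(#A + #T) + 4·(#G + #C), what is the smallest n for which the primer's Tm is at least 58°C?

First 21 bases: ACGCTAAGATACACAAGAAAA → Tm = 56°C (< 58°C)
First 22 bases: ACGCTAAGATACACAAGAAAAT → Tm = 58°C (≥ 58°C)
Each additional base adds 2°C (A/T) or 4°C (G/C), so Tm is non-decreasing in n; n = 22 is the first length to reach 58°C.

n = 22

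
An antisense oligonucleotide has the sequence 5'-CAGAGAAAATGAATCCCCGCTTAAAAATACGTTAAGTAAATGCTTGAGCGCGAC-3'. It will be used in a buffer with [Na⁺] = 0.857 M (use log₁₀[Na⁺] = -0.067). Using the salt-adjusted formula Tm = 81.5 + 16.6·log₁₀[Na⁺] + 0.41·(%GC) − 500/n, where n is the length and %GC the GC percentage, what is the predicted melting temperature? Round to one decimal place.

87.8°C

Length n = 54. Scanning the sequence gives A=21, G=11, T=11, C=11.
G+C = 22, so %GC = 22/54 × 100 = 40.741%
Salt term: 16.6 × (-0.067) = -1.112
GC term: 0.41 × 40.741 = 16.704; length term: −500/54 = −9.259
Tm = 81.5 + (-1.112) + 16.704 − 9.259 = 87.833 → 87.8°C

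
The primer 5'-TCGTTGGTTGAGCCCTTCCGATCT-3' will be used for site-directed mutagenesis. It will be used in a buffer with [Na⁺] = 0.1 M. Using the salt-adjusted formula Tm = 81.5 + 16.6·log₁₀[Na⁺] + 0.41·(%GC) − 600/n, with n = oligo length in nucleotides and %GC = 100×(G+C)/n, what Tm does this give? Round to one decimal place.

Length n = 24. Scanning the sequence gives A=2, T=9, C=7, G=6.
G+C = 13, so %GC = 13/24 × 100 = 54.167%
Salt term: 16.6 × (-1) = -16.6
GC term: 0.41 × 54.167 = 22.208; length term: −600/24 = −25
Tm = 81.5 + (-16.6) + 22.208 − 25 = 62.108 → 62.1°C

62.1°C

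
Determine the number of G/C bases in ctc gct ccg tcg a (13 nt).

9

Counting bases: C=6, A=1, T=3, G=3
Total G or C: 3 + 6 = 9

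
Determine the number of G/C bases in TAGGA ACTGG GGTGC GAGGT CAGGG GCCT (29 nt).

Base counts: C=5, T=5, G=14, A=5
Total G or C: 14 + 5 = 19

19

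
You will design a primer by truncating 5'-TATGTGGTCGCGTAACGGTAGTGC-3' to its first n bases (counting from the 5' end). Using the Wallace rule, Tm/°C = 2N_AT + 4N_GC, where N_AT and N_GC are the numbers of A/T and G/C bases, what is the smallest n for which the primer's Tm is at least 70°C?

n = 23

First 22 bases: TATGTGGTCGCGTAACGGTAGT → Tm = 66°C (< 70°C)
First 23 bases: TATGTGGTCGCGTAACGGTAGTG → Tm = 70°C (≥ 70°C)
Since every base adds ≥2°C, Tm only increases with n, so the threshold is first crossed at n = 23.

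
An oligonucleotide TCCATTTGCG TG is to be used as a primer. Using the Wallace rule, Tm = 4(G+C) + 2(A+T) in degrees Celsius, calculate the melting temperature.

36°C

G=3, C=3, A=1, T=5
AT pairs contribute 6, GC pairs contribute 6.
Tm = 2×6 + 4×6 = 36°C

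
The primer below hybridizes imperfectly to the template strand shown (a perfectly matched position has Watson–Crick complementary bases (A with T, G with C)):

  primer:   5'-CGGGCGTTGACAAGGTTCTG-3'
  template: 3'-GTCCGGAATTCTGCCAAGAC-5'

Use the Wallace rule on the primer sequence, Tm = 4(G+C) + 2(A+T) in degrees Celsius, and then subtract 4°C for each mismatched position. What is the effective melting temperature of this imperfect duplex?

44°C

Primer base counts: A=3, T=5, G=8, C=4 → A+T=8, G+C=12
Perfect-match Tm = 2(8) + 4(12) = 16 + 48 = 64°C
Mismatches (positions where the bases are not complementary): 5 (at positions 2, 6, 9, 11, 13)
Effective Tm = 64 − 5×4 = 64 − 20 = 44°C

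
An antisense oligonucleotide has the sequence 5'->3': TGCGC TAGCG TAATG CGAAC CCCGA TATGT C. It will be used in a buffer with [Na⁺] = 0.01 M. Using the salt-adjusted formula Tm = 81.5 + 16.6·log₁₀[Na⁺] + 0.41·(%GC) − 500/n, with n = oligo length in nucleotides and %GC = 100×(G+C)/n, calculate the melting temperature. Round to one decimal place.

54.7°C

Length n = 31. Scanning the sequence gives T=7, A=7, G=8, C=9.
G+C = 17, so %GC = 17/31 × 100 = 54.839%
Salt term: 16.6 × (-2) = -33.2
GC term: 0.41 × 54.839 = 22.484; length term: −500/31 = −16.129
Tm = 81.5 + (-33.2) + 22.484 − 16.129 = 54.655 → 54.7°C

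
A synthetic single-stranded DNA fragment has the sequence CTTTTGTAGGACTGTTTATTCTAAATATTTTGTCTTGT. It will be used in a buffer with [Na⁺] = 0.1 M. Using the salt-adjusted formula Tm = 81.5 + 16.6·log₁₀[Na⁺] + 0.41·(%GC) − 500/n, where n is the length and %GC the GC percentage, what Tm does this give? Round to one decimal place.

62.5°C

Length n = 38. Scanning the sequence gives C=4, G=6, A=7, T=21.
G+C = 10, so %GC = 10/38 × 100 = 26.316%
Salt term: 16.6 × (-1) = -16.6
GC term: 0.41 × 26.316 = 10.79; length term: −500/38 = −13.158
Tm = 81.5 + (-16.6) + 10.79 − 13.158 = 62.532 → 62.5°C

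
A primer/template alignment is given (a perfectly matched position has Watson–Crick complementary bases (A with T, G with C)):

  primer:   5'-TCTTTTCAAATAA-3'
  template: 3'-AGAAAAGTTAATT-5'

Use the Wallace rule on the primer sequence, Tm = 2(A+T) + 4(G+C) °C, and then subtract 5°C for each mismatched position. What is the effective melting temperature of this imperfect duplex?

25°C

Primer base counts: A=5, T=6, G=0, C=2 → A+T=11, G+C=2
Perfect-match Tm = 2(11) + 4(2) = 22 + 8 = 30°C
Mismatches (positions where the bases are not complementary): 1 (at position 10)
Effective Tm = 30 − 1×5 = 30 − 5 = 25°C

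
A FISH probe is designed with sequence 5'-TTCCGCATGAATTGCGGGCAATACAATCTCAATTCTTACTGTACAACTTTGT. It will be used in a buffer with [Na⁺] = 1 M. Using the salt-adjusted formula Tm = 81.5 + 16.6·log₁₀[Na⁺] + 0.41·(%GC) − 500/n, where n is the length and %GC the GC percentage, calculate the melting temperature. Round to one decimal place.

Length n = 52. Base counts: T=18, A=14, G=8, C=12
G+C = 20, so %GC = 20/52 × 100 = 38.462%
Salt term: 16.6 × (0) = 0
GC term: 0.41 × 38.462 = 15.769; length term: −500/52 = −9.615
Tm = 81.5 + (0) + 15.769 − 9.615 = 87.654 → 87.7°C

87.7°C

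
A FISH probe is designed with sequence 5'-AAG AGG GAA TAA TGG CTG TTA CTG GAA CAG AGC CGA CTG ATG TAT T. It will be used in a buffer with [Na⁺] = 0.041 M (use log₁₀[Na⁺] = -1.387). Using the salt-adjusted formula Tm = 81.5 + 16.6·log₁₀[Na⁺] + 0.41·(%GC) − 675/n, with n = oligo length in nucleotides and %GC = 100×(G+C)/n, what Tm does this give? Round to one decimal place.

Length n = 46. Scanning the sequence gives T=11, C=6, G=14, A=15.
G+C = 20, so %GC = 20/46 × 100 = 43.478%
Salt term: 16.6 × (-1.387) = -23.024
GC term: 0.41 × 43.478 = 17.826; length term: −675/46 = −14.674
Tm = 81.5 + (-23.024) + 17.826 − 14.674 = 61.628 → 61.6°C

61.6°C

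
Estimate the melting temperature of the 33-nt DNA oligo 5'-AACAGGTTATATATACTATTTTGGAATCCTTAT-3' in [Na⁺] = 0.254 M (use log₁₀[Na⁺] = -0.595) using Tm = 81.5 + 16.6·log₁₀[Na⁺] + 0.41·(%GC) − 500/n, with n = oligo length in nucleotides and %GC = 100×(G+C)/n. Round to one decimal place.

Length n = 33. Base counts: T=14, G=4, C=4, A=11
G+C = 8, so %GC = 8/33 × 100 = 24.242%
Salt term: 16.6 × (-0.595) = -9.877
GC term: 0.41 × 24.242 = 9.939; length term: −500/33 = −15.152
Tm = 81.5 + (-9.877) + 9.939 − 15.152 = 66.41 → 66.4°C

66.4°C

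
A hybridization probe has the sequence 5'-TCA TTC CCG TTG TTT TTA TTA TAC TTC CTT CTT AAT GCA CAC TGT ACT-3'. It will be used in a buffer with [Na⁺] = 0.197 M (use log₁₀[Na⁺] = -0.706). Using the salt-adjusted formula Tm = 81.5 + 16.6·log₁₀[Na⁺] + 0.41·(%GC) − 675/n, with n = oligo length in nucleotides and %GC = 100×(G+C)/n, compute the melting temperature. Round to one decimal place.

69.4°C

Length n = 48. Base counts: T=23, A=9, C=12, G=4
G+C = 16, so %GC = 16/48 × 100 = 33.333%
Salt term: 16.6 × (-0.706) = -11.72
GC term: 0.41 × 33.333 = 13.667; length term: −675/48 = −14.062
Tm = 81.5 + (-11.72) + 13.667 − 14.062 = 69.385 → 69.4°C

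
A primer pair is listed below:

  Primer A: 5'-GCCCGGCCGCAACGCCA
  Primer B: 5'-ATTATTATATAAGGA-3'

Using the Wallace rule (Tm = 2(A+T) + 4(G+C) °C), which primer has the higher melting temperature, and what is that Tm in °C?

Primer A: A+T=3, G+C=14 → Tm = 2(3)+4(14) = 62°C
Primer B: A+T=13, G+C=2 → Tm = 2(13)+4(2) = 34°C
62°C vs 34°C → primer A is higher.

Primer A, 62°C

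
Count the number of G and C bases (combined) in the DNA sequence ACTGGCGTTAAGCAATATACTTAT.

8

Base counts: T=8, A=8, G=4, C=4
Total G or C: 4 + 4 = 8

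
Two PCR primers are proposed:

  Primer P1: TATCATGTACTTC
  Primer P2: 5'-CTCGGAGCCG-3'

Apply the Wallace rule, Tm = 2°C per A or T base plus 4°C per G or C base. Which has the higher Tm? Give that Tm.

Primer P1: A+T=9, G+C=4 → Tm = 2(9)+4(4) = 34°C
Primer P2: A+T=2, G+C=8 → Tm = 2(2)+4(8) = 36°C
34°C vs 36°C → primer P2 is higher.

Primer P2, 36°C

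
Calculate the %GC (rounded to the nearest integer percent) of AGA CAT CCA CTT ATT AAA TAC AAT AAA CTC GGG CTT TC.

Counting bases: A=14, T=11, G=4, C=9
G+C = 4 + 9 = 13 out of 38 bases
%GC = 13/38 × 100 = 34.21% ≈ 34%

34%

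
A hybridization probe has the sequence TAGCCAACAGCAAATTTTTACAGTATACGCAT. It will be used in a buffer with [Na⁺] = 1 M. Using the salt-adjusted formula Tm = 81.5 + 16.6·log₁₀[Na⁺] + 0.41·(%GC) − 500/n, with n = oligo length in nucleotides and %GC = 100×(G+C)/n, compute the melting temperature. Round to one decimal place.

Length n = 32. Counting bases: A=12, C=7, G=4, T=9
G+C = 11, so %GC = 11/32 × 100 = 34.375%
Salt term: 16.6 × (0) = 0
GC term: 0.41 × 34.375 = 14.094; length term: −500/32 = −15.625
Tm = 81.5 + (0) + 14.094 − 15.625 = 79.969 → 80.0°C

80.0°C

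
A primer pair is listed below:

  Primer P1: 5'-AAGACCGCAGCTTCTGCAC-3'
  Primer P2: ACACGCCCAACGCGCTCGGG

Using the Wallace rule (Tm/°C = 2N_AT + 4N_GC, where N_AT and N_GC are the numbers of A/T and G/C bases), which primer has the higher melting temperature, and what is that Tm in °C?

Primer P2, 70°C

Primer P1: A+T=8, G+C=11 → Tm = 2(8)+4(11) = 60°C
Primer P2: A+T=5, G+C=15 → Tm = 2(5)+4(15) = 70°C
60°C vs 70°C → primer P2 is higher.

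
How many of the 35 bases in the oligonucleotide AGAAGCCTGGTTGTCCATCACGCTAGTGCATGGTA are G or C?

18

Counting bases: T=9, G=10, A=8, C=8
G+C = 10 + 8 = 18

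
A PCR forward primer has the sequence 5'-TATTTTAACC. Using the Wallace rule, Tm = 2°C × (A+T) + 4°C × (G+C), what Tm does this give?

Scanning the sequence gives C=2, G=0, A=3, T=5.
A+T = 8, G+C = 2
Tm = 4·2 + 2·8 = 8 + 16 = 24°C

24°C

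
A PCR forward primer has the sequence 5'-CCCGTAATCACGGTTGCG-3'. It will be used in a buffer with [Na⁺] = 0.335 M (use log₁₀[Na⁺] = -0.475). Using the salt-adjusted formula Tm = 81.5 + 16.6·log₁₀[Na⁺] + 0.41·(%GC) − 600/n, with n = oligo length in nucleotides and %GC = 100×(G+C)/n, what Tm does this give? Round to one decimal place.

Length n = 18. Counting bases: A=3, C=6, T=4, G=5
G+C = 11, so %GC = 11/18 × 100 = 61.111%
Salt term: 16.6 × (-0.475) = -7.885
GC term: 0.41 × 61.111 = 25.056; length term: −600/18 = −33.333
Tm = 81.5 + (-7.885) + 25.056 − 33.333 = 65.338 → 65.3°C

65.3°C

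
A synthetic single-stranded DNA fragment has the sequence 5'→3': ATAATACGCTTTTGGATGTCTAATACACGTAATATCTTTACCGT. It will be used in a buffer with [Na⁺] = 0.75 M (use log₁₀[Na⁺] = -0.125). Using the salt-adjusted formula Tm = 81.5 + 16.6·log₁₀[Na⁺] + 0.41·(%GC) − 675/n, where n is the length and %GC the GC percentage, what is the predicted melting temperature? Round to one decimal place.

Length n = 44. Scanning the sequence gives T=17, A=13, G=6, C=8.
G+C = 14, so %GC = 14/44 × 100 = 31.818%
Salt term: 16.6 × (-0.125) = -2.075
GC term: 0.41 × 31.818 = 13.045; length term: −675/44 = −15.341
Tm = 81.5 + (-2.075) + 13.045 − 15.341 = 77.129 → 77.1°C

77.1°C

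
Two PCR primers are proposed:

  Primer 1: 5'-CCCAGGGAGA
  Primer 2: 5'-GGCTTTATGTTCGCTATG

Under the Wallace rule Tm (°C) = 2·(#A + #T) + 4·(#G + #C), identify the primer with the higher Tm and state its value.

Primer 1: A+T=3, G+C=7 → Tm = 2(3)+4(7) = 34°C
Primer 2: A+T=10, G+C=8 → Tm = 2(10)+4(8) = 52°C
34°C vs 52°C → primer 2 is higher.

Primer 2, 52°C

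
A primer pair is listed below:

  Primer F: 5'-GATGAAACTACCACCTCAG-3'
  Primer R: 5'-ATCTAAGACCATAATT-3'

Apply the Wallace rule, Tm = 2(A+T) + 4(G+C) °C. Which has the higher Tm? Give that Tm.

Primer F: A+T=10, G+C=9 → Tm = 2(10)+4(9) = 56°C
Primer R: A+T=12, G+C=4 → Tm = 2(12)+4(4) = 40°C
56°C vs 40°C → primer F is higher.

Primer F, 56°C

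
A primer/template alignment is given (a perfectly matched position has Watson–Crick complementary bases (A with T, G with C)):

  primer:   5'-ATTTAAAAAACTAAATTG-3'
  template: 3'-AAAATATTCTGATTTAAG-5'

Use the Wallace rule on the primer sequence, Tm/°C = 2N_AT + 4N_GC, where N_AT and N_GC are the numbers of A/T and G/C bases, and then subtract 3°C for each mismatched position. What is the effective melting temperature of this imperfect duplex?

Primer base counts: A=10, T=6, G=1, C=1 → A+T=16, G+C=2
Perfect-match Tm = 2(16) + 4(2) = 32 + 8 = 40°C
Mismatches (positions where the bases are not complementary): 4 (at positions 1, 6, 9, 18)
Effective Tm = 40 − 4×3 = 40 − 12 = 28°C

28°C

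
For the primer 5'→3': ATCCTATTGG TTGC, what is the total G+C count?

Scanning the sequence gives G=3, C=3, A=2, T=6.
Total G or C: 3 + 3 = 6

6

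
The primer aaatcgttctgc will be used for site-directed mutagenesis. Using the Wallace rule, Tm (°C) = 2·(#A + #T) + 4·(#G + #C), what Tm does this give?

Counting bases: C=3, G=2, T=4, A=3
AT pairs contribute 7, GC pairs contribute 5.
Tm = 4·5 + 2·7 = 20 + 14 = 34°C

34°C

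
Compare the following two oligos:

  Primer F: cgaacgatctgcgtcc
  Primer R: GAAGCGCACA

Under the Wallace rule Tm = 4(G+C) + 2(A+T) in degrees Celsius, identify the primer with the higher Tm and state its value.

Primer F: A+T=6, G+C=10 → Tm = 2(6)+4(10) = 52°C
Primer R: A+T=4, G+C=6 → Tm = 2(4)+4(6) = 32°C
52°C vs 32°C → primer F is higher.

Primer F, 52°C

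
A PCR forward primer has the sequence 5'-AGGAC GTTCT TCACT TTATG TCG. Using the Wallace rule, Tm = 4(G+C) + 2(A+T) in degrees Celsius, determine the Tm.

66°C

C=5, T=9, G=5, A=4
AT pairs contribute 13, GC pairs contribute 10.
Tm = 4·10 + 2·13 = 40 + 26 = 66°C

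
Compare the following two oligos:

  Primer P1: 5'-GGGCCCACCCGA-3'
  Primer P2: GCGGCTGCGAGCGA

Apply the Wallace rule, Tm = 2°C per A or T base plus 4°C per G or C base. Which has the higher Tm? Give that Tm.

Primer P2, 50°C

Primer P1: A+T=2, G+C=10 → Tm = 2(2)+4(10) = 44°C
Primer P2: A+T=3, G+C=11 → Tm = 2(3)+4(11) = 50°C
44°C vs 50°C → primer P2 is higher.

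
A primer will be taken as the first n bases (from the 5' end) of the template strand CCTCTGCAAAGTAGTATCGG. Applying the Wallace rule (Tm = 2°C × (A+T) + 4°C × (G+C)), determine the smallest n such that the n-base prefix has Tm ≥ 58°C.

First 19 bases: CCTCTGCAAAGTAGTATCG → Tm = 56°C (< 58°C)
First 20 bases: CCTCTGCAAAGTAGTATCGG → Tm = 60°C (≥ 58°C)
Since every base adds ≥2°C, Tm only increases with n, so the threshold is first crossed at n = 20.

n = 20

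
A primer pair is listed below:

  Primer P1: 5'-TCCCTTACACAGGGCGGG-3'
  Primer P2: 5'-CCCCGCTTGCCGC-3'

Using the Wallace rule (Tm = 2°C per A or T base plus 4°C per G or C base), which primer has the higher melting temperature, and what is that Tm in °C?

Primer P1: A+T=6, G+C=12 → Tm = 2(6)+4(12) = 60°C
Primer P2: A+T=2, G+C=11 → Tm = 2(2)+4(11) = 48°C
60°C vs 48°C → primer P1 is higher.

Primer P1, 60°C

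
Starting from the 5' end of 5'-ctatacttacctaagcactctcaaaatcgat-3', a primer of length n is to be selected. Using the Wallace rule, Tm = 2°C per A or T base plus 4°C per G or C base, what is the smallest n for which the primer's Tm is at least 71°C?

First 26 bases: CTATACTTACCTAAGCACTCTCAAAA → Tm = 70°C (< 71°C)
First 27 bases: CTATACTTACCTAAGCACTCTCAAAAT → Tm = 72°C (≥ 71°C)
Since every base adds ≥2°C, Tm only increases with n, so the threshold is first crossed at n = 27.

n = 27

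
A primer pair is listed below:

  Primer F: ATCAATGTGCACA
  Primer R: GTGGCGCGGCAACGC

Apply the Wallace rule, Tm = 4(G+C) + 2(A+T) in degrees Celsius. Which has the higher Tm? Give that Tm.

Primer R, 54°C

Primer F: A+T=8, G+C=5 → Tm = 2(8)+4(5) = 36°C
Primer R: A+T=3, G+C=12 → Tm = 2(3)+4(12) = 54°C
36°C vs 54°C → primer R is higher.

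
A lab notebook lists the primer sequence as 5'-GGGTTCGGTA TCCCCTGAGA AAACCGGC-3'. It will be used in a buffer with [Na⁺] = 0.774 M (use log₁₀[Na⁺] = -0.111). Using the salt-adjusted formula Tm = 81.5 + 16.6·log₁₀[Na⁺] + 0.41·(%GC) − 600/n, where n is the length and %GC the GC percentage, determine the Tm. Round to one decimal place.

Length n = 28. Counting bases: C=8, A=6, T=5, G=9
G+C = 17, so %GC = 17/28 × 100 = 60.714%
Salt term: 16.6 × (-0.111) = -1.843
GC term: 0.41 × 60.714 = 24.893; length term: −600/28 = −21.429
Tm = 81.5 + (-1.843) + 24.893 − 21.429 = 83.121 → 83.1°C

83.1°C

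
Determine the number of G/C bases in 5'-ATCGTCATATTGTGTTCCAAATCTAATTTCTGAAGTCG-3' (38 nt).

13

Counting bases: C=7, A=10, T=15, G=6
Total G or C: 6 + 7 = 13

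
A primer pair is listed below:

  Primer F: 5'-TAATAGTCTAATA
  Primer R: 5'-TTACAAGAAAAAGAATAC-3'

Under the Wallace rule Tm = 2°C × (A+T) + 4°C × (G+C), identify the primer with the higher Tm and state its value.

Primer R, 44°C

Primer F: A+T=11, G+C=2 → Tm = 2(11)+4(2) = 30°C
Primer R: A+T=14, G+C=4 → Tm = 2(14)+4(4) = 44°C
30°C vs 44°C → primer R is higher.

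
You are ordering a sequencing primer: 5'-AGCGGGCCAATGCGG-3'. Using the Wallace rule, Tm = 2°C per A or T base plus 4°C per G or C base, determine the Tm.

52°C

Base counts: C=4, G=7, T=1, A=3
A+T = 4, G+C = 11
Tm = 2(4) + 4(11) = 8 + 44 = 52°C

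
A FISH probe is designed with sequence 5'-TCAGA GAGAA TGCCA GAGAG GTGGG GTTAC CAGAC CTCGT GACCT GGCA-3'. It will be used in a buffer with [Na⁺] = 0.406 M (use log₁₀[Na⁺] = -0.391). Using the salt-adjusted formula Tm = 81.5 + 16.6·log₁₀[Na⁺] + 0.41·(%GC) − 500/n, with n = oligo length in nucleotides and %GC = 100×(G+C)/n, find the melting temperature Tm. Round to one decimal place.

88.2°C

Length n = 49. Scanning the sequence gives T=8, C=11, G=17, A=13.
G+C = 28, so %GC = 28/49 × 100 = 57.143%
Salt term: 16.6 × (-0.391) = -6.491
GC term: 0.41 × 57.143 = 23.429; length term: −500/49 = −10.204
Tm = 81.5 + (-6.491) + 23.429 − 10.204 = 88.234 → 88.2°C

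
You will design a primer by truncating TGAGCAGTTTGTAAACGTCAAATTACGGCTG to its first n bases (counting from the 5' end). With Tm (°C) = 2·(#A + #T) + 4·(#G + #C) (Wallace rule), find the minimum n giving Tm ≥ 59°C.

n = 22

First 21 bases: TGAGCAGTTTGTAAACGTCAA → Tm = 58°C (< 59°C)
First 22 bases: TGAGCAGTTTGTAAACGTCAAA → Tm = 60°C (≥ 59°C)
Since every base adds ≥2°C, Tm only increases with n, so the threshold is first crossed at n = 22.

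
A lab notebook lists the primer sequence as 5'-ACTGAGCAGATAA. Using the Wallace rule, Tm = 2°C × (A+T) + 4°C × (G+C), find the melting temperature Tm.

Counting bases: T=2, C=2, G=3, A=6
So N_AT = 8 and N_GC = 5.
Tm = 2×8 + 4×5 = 36°C

36°C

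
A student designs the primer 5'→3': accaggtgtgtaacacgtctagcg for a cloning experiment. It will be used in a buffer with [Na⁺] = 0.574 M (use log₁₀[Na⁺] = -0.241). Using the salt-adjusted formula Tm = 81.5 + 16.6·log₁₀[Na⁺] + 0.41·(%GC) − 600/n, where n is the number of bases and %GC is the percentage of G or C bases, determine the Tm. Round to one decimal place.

74.7°C

Length n = 24. Scanning the sequence gives A=6, G=7, C=6, T=5.
G+C = 13, so %GC = 13/24 × 100 = 54.167%
Salt term: 16.6 × (-0.241) = -4.001
GC term: 0.41 × 54.167 = 22.208; length term: −600/24 = −25
Tm = 81.5 + (-4.001) + 22.208 − 25 = 74.707 → 74.7°C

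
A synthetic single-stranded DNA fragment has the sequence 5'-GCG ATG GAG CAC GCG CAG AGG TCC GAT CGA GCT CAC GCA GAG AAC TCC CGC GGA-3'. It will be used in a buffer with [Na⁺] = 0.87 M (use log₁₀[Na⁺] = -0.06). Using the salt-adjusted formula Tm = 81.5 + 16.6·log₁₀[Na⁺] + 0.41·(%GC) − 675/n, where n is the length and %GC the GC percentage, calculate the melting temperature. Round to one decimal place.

Length n = 54. Scanning the sequence gives G=19, C=17, A=13, T=5.
G+C = 36, so %GC = 36/54 × 100 = 66.667%
Salt term: 16.6 × (-0.06) = -0.996
GC term: 0.41 × 66.667 = 27.333; length term: −675/54 = −12.5
Tm = 81.5 + (-0.996) + 27.333 − 12.5 = 95.337 → 95.3°C

95.3°C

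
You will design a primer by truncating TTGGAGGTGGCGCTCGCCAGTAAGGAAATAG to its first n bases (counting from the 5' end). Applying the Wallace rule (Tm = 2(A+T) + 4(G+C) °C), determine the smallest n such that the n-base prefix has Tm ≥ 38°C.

n = 12

First 11 bases: TTGGAGGTGGC → Tm = 36°C (< 38°C)
First 12 bases: TTGGAGGTGGCG → Tm = 40°C (≥ 38°C)
Each additional base adds 2°C (A/T) or 4°C (G/C), so Tm is non-decreasing in n; n = 12 is the first length to reach 38°C.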